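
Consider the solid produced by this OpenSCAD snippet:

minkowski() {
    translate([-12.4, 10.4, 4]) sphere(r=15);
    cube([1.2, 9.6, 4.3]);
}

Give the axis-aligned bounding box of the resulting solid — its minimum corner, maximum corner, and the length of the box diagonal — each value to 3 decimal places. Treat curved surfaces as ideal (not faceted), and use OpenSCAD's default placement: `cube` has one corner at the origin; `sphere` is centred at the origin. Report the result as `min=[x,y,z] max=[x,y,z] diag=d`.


min=[-27.400,-4.600,-11.000] max=[3.800,35.000,23.300] diag=60.976

A = translate([-12.4, 10.4, 4]) sphere(r=15) → bbox [-27.4,-4.6,-11] .. [2.6,25.4,19]
B = cube([1.2, 9.6, 4.3]) → bbox [0,0,0] .. [1.2,9.6,4.3]
lo = A.lo+B.lo = [-27.4+0, -4.6+0, -11+0] = [-27.400,-4.600,-11.000]
hi = A.hi+B.hi = [2.6+1.2, 25.4+9.6, 19+4.3] = [3.800,35.000,23.300]
diag = √(31.2²+39.6²+34.3²) = √3718.09 = 60.976


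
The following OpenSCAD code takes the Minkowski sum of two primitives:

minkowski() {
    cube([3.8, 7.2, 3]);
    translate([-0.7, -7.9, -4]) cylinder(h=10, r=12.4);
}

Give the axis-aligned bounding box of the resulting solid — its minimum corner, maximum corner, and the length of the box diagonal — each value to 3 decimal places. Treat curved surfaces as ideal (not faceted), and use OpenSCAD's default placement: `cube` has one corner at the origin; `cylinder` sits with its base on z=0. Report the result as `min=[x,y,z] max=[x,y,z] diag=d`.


A = translate([-0.7, -7.9, -4]) cylinder(h=10, r=12.4) → bbox [-13.1,-20.3,-4] .. [11.7,4.5,6]
B = cube([3.8, 7.2, 3]) → bbox [0,0,0] .. [3.8,7.2,3]
lo = A.lo+B.lo = [-13.1+0, -20.3+0, -4+0] = [-13.100,-20.300,-4.000]
hi = A.hi+B.hi = [11.7+3.8, 4.5+7.2, 6+3] = [15.500,11.700,9.000]
diag = √(28.6²+32²+13²) = √2010.96 = 44.844

min=[-13.100,-20.300,-4.000] max=[15.500,11.700,9.000] diag=44.844


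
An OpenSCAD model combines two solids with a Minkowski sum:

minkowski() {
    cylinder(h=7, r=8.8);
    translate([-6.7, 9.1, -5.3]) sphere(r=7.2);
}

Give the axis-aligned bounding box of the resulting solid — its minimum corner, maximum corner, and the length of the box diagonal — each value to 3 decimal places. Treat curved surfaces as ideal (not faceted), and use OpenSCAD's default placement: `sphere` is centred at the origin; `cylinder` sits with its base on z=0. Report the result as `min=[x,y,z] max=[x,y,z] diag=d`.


A = translate([-6.7, 9.1, -5.3]) sphere(r=7.2) → bbox [-13.9,1.9,-12.5] .. [0.5,16.3,1.9]
B = cylinder(h=7, r=8.8) → bbox [-8.8,-8.8,0] .. [8.8,8.8,7]
lo = A.lo+B.lo = [-13.9-8.8, 1.9-8.8, -12.5+0] = [-22.700,-6.900,-12.500]
hi = A.hi+B.hi = [0.5+8.8, 16.3+8.8, 1.9+7] = [9.300,25.100,8.900]
diag = √(32²+32²+21.4²) = √2505.96 = 50.060

min=[-22.700,-6.900,-12.500] max=[9.300,25.100,8.900] diag=50.060


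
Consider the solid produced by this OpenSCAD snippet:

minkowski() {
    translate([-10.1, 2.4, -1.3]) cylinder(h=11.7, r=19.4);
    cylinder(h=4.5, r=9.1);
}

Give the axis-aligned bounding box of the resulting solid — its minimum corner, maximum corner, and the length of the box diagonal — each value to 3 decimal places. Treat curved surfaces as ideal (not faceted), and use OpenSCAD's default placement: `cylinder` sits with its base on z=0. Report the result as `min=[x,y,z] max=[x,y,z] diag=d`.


min=[-38.600,-26.100,-1.300] max=[18.400,30.900,14.900] diag=82.222

A = translate([-10.1, 2.4, -1.3]) cylinder(h=11.7, r=19.4) → bbox [-29.5,-17,-1.3] .. [9.3,21.8,10.4]
B = cylinder(h=4.5, r=9.1) → bbox [-9.1,-9.1,0] .. [9.1,9.1,4.5]
lo = A.lo+B.lo = [-29.5-9.1, -17-9.1, -1.3+0] = [-38.600,-26.100,-1.300]
hi = A.hi+B.hi = [9.3+9.1, 21.8+9.1, 10.4+4.5] = [18.400,30.900,14.900]
diag = √(57²+57²+16.2²) = √6760.44 = 82.222


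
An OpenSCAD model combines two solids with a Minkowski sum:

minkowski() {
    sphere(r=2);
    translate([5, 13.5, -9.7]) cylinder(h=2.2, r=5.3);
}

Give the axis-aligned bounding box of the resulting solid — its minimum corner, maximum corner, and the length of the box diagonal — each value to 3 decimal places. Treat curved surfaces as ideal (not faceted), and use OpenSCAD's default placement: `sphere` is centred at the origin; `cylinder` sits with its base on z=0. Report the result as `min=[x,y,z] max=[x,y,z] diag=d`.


min=[-2.300,6.200,-11.700] max=[12.300,20.800,-5.500] diag=21.558

A = translate([5, 13.5, -9.7]) cylinder(h=2.2, r=5.3) → bbox [-0.3,8.2,-9.7] .. [10.3,18.8,-7.5]
B = sphere(r=2) → bbox [-2,-2,-2] .. [2,2,2]
lo = A.lo+B.lo = [-0.3-2, 8.2-2, -9.7-2] = [-2.300,6.200,-11.700]
hi = A.hi+B.hi = [10.3+2, 18.8+2, -7.5+2] = [12.300,20.800,-5.500]
diag = √(14.6²+14.6²+6.2²) = √464.76 = 21.558


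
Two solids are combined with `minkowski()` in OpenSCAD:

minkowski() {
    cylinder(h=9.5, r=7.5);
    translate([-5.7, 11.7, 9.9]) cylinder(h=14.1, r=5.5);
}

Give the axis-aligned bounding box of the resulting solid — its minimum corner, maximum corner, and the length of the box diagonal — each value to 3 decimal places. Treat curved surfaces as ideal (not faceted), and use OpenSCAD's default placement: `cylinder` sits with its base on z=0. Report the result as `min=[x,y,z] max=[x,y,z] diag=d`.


min=[-18.700,-1.300,9.900] max=[7.300,24.700,33.500] diag=43.692

A = translate([-5.7, 11.7, 9.9]) cylinder(h=14.1, r=5.5) → bbox [-11.2,6.2,9.9] .. [-0.2,17.2,24]
B = cylinder(h=9.5, r=7.5) → bbox [-7.5,-7.5,0] .. [7.5,7.5,9.5]
lo = A.lo+B.lo = [-11.2-7.5, 6.2-7.5, 9.9+0] = [-18.700,-1.300,9.900]
hi = A.hi+B.hi = [-0.2+7.5, 17.2+7.5, 24+9.5] = [7.300,24.700,33.500]
diag = √(26²+26²+23.6²) = √1908.96 = 43.692


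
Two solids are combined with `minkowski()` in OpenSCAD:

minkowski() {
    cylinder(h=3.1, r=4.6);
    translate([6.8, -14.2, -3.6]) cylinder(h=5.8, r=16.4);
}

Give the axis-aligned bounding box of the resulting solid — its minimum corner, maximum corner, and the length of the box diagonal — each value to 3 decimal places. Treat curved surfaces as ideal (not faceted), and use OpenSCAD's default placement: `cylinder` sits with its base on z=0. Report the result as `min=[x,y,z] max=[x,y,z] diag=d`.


A = translate([6.8, -14.2, -3.6]) cylinder(h=5.8, r=16.4) → bbox [-9.6,-30.6,-3.6] .. [23.2,2.2,2.2]
B = cylinder(h=3.1, r=4.6) → bbox [-4.6,-4.6,0] .. [4.6,4.6,3.1]
lo = A.lo+B.lo = [-9.6-4.6, -30.6-4.6, -3.6+0] = [-14.200,-35.200,-3.600]
hi = A.hi+B.hi = [23.2+4.6, 2.2+4.6, 2.2+3.1] = [27.800,6.800,5.300]
diag = √(42²+42²+8.9²) = √3607.21 = 60.060

min=[-14.200,-35.200,-3.600] max=[27.800,6.800,5.300] diag=60.060


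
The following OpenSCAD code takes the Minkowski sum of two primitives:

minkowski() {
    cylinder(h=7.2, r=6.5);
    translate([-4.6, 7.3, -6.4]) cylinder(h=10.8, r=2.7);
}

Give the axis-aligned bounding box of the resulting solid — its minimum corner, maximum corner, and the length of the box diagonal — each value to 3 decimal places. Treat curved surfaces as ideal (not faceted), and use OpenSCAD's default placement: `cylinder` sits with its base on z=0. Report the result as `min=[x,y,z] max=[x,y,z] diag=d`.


A = translate([-4.6, 7.3, -6.4]) cylinder(h=10.8, r=2.7) → bbox [-7.3,4.6,-6.4] .. [-1.9,10,4.4]
B = cylinder(h=7.2, r=6.5) → bbox [-6.5,-6.5,0] .. [6.5,6.5,7.2]
lo = A.lo+B.lo = [-7.3-6.5, 4.6-6.5, -6.4+0] = [-13.800,-1.900,-6.400]
hi = A.hi+B.hi = [-1.9+6.5, 10+6.5, 4.4+7.2] = [4.600,16.500,11.600]
diag = √(18.4²+18.4²+18²) = √1001.12 = 31.640

min=[-13.800,-1.900,-6.400] max=[4.600,16.500,11.600] diag=31.640


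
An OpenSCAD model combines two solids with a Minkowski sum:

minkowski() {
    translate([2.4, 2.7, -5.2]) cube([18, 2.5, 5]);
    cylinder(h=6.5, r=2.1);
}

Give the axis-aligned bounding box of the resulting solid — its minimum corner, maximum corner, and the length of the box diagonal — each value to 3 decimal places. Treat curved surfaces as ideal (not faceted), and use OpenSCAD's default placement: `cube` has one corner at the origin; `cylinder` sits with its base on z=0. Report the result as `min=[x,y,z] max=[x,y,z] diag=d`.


min=[0.300,0.600,-5.200] max=[22.500,7.300,6.300] diag=25.884

A = translate([2.4, 2.7, -5.2]) cube([18, 2.5, 5]) → bbox [2.4,2.7,-5.2] .. [20.4,5.2,-0.2]
B = cylinder(h=6.5, r=2.1) → bbox [-2.1,-2.1,0] .. [2.1,2.1,6.5]
lo = A.lo+B.lo = [2.4-2.1, 2.7-2.1, -5.2+0] = [0.300,0.600,-5.200]
hi = A.hi+B.hi = [20.4+2.1, 5.2+2.1, -0.2+6.5] = [22.500,7.300,6.300]
diag = √(22.2²+6.7²+11.5²) = √669.98 = 25.884


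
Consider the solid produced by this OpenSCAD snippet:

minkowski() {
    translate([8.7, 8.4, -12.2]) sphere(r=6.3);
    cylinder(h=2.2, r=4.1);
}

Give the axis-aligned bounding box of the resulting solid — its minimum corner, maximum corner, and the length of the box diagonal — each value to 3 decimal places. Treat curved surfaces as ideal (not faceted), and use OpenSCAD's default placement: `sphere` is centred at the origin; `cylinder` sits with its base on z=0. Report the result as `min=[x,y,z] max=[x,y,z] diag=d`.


min=[-1.700,-2.000,-18.500] max=[19.100,18.800,-3.700] diag=32.929

A = translate([8.7, 8.4, -12.2]) sphere(r=6.3) → bbox [2.4,2.1,-18.5] .. [15,14.7,-5.9]
B = cylinder(h=2.2, r=4.1) → bbox [-4.1,-4.1,0] .. [4.1,4.1,2.2]
lo = A.lo+B.lo = [2.4-4.1, 2.1-4.1, -18.5+0] = [-1.700,-2.000,-18.500]
hi = A.hi+B.hi = [15+4.1, 14.7+4.1, -5.9+2.2] = [19.100,18.800,-3.700]
diag = √(20.8²+20.8²+14.8²) = √1084.32 = 32.929


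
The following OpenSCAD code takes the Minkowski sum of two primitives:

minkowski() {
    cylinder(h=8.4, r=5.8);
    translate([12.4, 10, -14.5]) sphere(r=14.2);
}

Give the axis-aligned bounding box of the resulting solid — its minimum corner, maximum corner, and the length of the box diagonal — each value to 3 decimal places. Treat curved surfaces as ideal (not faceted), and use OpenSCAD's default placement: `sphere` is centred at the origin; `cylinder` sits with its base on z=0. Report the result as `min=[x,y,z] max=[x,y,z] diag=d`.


A = translate([12.4, 10, -14.5]) sphere(r=14.2) → bbox [-1.8,-4.2,-28.7] .. [26.6,24.2,-0.3]
B = cylinder(h=8.4, r=5.8) → bbox [-5.8,-5.8,0] .. [5.8,5.8,8.4]
lo = A.lo+B.lo = [-1.8-5.8, -4.2-5.8, -28.7+0] = [-7.600,-10.000,-28.700]
hi = A.hi+B.hi = [26.6+5.8, 24.2+5.8, -0.3+8.4] = [32.400,30.000,8.100]
diag = √(40²+40²+36.8²) = √4554.24 = 67.485

min=[-7.600,-10.000,-28.700] max=[32.400,30.000,8.100] diag=67.485


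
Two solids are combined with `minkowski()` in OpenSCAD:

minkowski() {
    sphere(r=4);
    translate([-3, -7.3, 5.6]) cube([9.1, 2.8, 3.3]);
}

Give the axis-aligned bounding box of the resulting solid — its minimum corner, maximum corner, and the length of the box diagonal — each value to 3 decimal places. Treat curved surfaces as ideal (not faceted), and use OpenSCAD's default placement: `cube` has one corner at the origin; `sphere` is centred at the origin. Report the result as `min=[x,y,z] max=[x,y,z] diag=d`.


min=[-7.000,-11.300,1.600] max=[10.100,-0.500,12.900] diag=23.168

A = translate([-3, -7.3, 5.6]) cube([9.1, 2.8, 3.3]) → bbox [-3,-7.3,5.6] .. [6.1,-4.5,8.9]
B = sphere(r=4) → bbox [-4,-4,-4] .. [4,4,4]
lo = A.lo+B.lo = [-3-4, -7.3-4, 5.6-4] = [-7.000,-11.300,1.600]
hi = A.hi+B.hi = [6.1+4, -4.5+4, 8.9+4] = [10.100,-0.500,12.900]
diag = √(17.1²+10.8²+11.3²) = √536.74 = 23.168


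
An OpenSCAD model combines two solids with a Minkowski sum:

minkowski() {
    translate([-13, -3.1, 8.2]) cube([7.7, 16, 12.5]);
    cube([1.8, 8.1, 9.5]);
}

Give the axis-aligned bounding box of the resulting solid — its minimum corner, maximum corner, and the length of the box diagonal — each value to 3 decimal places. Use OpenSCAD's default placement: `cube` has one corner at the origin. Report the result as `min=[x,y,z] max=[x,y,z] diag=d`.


min=[-13.000,-3.100,8.200] max=[-3.500,21.000,30.200] diag=33.986

A = translate([-13, -3.1, 8.2]) cube([7.7, 16, 12.5]) → bbox [-13,-3.1,8.2] .. [-5.3,12.9,20.7]
B = cube([1.8, 8.1, 9.5]) → bbox [0,0,0] .. [1.8,8.1,9.5]
lo = A.lo+B.lo = [-13+0, -3.1+0, 8.2+0] = [-13.000,-3.100,8.200]
hi = A.hi+B.hi = [-5.3+1.8, 12.9+8.1, 20.7+9.5] = [-3.500,21.000,30.200]
diag = √(9.5²+24.1²+22²) = √1155.06 = 33.986


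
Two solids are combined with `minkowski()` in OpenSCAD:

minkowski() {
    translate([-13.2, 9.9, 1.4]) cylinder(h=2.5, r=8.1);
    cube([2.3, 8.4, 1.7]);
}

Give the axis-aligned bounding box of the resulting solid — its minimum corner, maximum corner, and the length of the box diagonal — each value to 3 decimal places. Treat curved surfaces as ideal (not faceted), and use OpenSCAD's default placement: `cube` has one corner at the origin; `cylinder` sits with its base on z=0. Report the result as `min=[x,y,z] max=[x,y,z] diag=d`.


min=[-21.300,1.800,1.400] max=[-2.800,26.400,5.600] diag=31.065

A = translate([-13.2, 9.9, 1.4]) cylinder(h=2.5, r=8.1) → bbox [-21.3,1.8,1.4] .. [-5.1,18,3.9]
B = cube([2.3, 8.4, 1.7]) → bbox [0,0,0] .. [2.3,8.4,1.7]
lo = A.lo+B.lo = [-21.3+0, 1.8+0, 1.4+0] = [-21.300,1.800,1.400]
hi = A.hi+B.hi = [-5.1+2.3, 18+8.4, 3.9+1.7] = [-2.800,26.400,5.600]
diag = √(18.5²+24.6²+4.2²) = √965.05 = 31.065


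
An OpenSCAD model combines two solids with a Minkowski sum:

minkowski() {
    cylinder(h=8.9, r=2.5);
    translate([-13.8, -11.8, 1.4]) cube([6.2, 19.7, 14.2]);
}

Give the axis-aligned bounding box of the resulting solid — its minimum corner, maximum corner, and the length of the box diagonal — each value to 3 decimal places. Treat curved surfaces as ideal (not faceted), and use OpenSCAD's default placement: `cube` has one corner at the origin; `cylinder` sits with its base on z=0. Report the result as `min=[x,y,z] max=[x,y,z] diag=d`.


min=[-16.300,-14.300,1.400] max=[-5.100,10.400,24.500] diag=35.625

A = translate([-13.8, -11.8, 1.4]) cube([6.2, 19.7, 14.2]) → bbox [-13.8,-11.8,1.4] .. [-7.6,7.9,15.6]
B = cylinder(h=8.9, r=2.5) → bbox [-2.5,-2.5,0] .. [2.5,2.5,8.9]
lo = A.lo+B.lo = [-13.8-2.5, -11.8-2.5, 1.4+0] = [-16.300,-14.300,1.400]
hi = A.hi+B.hi = [-7.6+2.5, 7.9+2.5, 15.6+8.9] = [-5.100,10.400,24.500]
diag = √(11.2²+24.7²+23.1²) = √1269.14 = 35.625


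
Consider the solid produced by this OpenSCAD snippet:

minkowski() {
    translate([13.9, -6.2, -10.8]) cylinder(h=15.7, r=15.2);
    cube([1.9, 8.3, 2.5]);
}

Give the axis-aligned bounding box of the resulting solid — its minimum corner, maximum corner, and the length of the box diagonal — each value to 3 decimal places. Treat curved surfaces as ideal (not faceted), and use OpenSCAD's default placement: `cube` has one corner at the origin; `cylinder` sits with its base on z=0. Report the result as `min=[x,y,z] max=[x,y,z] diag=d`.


A = translate([13.9, -6.2, -10.8]) cylinder(h=15.7, r=15.2) → bbox [-1.3,-21.4,-10.8] .. [29.1,9,4.9]
B = cube([1.9, 8.3, 2.5]) → bbox [0,0,0] .. [1.9,8.3,2.5]
lo = A.lo+B.lo = [-1.3+0, -21.4+0, -10.8+0] = [-1.300,-21.400,-10.800]
hi = A.hi+B.hi = [29.1+1.9, 9+8.3, 4.9+2.5] = [31.000,17.300,7.400]
diag = √(32.3²+38.7²+18.2²) = √2872.22 = 53.593

min=[-1.300,-21.400,-10.800] max=[31.000,17.300,7.400] diag=53.593


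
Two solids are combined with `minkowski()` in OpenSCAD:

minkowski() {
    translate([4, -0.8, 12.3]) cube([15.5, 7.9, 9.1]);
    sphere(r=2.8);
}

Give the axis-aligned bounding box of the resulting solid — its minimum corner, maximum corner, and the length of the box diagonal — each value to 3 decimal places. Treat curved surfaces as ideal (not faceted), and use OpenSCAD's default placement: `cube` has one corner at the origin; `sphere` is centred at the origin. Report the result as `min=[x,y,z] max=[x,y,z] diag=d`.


A = translate([4, -0.8, 12.3]) cube([15.5, 7.9, 9.1]) → bbox [4,-0.8,12.3] .. [19.5,7.1,21.4]
B = sphere(r=2.8) → bbox [-2.8,-2.8,-2.8] .. [2.8,2.8,2.8]
lo = A.lo+B.lo = [4-2.8, -0.8-2.8, 12.3-2.8] = [1.200,-3.600,9.500]
hi = A.hi+B.hi = [19.5+2.8, 7.1+2.8, 21.4+2.8] = [22.300,9.900,24.200]
diag = √(21.1²+13.5²+14.7²) = √843.55 = 29.044

min=[1.200,-3.600,9.500] max=[22.300,9.900,24.200] diag=29.044


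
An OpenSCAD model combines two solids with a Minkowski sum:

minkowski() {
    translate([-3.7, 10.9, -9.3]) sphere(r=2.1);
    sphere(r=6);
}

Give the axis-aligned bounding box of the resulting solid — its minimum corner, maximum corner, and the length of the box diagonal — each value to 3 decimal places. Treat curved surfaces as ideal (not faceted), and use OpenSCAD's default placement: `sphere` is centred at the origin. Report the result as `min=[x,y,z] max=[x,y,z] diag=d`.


min=[-11.800,2.800,-17.400] max=[4.400,19.000,-1.200] diag=28.059

A = translate([-3.7, 10.9, -9.3]) sphere(r=2.1) → bbox [-5.8,8.8,-11.4] .. [-1.6,13,-7.2]
B = sphere(r=6) → bbox [-6,-6,-6] .. [6,6,6]
lo = A.lo+B.lo = [-5.8-6, 8.8-6, -11.4-6] = [-11.800,2.800,-17.400]
hi = A.hi+B.hi = [-1.6+6, 13+6, -7.2+6] = [4.400,19.000,-1.200]
diag = √(16.2²+16.2²+16.2²) = √787.32 = 28.059


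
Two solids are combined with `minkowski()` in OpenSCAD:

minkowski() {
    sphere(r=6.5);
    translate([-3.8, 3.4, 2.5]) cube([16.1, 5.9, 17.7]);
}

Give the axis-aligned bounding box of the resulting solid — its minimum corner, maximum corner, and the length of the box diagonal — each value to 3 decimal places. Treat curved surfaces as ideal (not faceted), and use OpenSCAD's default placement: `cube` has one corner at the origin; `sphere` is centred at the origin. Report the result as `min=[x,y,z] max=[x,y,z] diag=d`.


min=[-10.300,-3.100,-4.000] max=[18.800,15.800,26.700] diag=46.330

A = translate([-3.8, 3.4, 2.5]) cube([16.1, 5.9, 17.7]) → bbox [-3.8,3.4,2.5] .. [12.3,9.3,20.2]
B = sphere(r=6.5) → bbox [-6.5,-6.5,-6.5] .. [6.5,6.5,6.5]
lo = A.lo+B.lo = [-3.8-6.5, 3.4-6.5, 2.5-6.5] = [-10.300,-3.100,-4.000]
hi = A.hi+B.hi = [12.3+6.5, 9.3+6.5, 20.2+6.5] = [18.800,15.800,26.700]
diag = √(29.1²+18.9²+30.7²) = √2146.51 = 46.330


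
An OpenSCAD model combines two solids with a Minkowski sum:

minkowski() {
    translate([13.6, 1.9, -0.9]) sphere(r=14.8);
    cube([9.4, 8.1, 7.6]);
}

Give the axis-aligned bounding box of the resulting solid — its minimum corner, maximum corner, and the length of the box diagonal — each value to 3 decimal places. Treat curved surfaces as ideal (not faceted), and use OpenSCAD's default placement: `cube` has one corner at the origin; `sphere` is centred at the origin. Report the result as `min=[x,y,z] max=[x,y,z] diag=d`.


min=[-1.200,-12.900,-15.700] max=[37.800,24.800,21.500] diag=65.773

A = translate([13.6, 1.9, -0.9]) sphere(r=14.8) → bbox [-1.2,-12.9,-15.7] .. [28.4,16.7,13.9]
B = cube([9.4, 8.1, 7.6]) → bbox [0,0,0] .. [9.4,8.1,7.6]
lo = A.lo+B.lo = [-1.2+0, -12.9+0, -15.7+0] = [-1.200,-12.900,-15.700]
hi = A.hi+B.hi = [28.4+9.4, 16.7+8.1, 13.9+7.6] = [37.800,24.800,21.500]
diag = √(39²+37.7²+37.2²) = √4326.13 = 65.773


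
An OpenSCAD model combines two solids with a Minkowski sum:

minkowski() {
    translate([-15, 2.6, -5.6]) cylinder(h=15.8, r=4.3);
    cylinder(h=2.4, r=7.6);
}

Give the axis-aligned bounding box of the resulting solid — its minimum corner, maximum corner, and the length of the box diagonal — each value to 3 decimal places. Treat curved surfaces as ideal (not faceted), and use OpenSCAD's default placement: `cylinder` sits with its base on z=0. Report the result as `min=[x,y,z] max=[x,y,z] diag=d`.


min=[-26.900,-9.300,-5.600] max=[-3.100,14.500,12.600] diag=38.264

A = translate([-15, 2.6, -5.6]) cylinder(h=15.8, r=4.3) → bbox [-19.3,-1.7,-5.6] .. [-10.7,6.9,10.2]
B = cylinder(h=2.4, r=7.6) → bbox [-7.6,-7.6,0] .. [7.6,7.6,2.4]
lo = A.lo+B.lo = [-19.3-7.6, -1.7-7.6, -5.6+0] = [-26.900,-9.300,-5.600]
hi = A.hi+B.hi = [-10.7+7.6, 6.9+7.6, 10.2+2.4] = [-3.100,14.500,12.600]
diag = √(23.8²+23.8²+18.2²) = √1464.12 = 38.264


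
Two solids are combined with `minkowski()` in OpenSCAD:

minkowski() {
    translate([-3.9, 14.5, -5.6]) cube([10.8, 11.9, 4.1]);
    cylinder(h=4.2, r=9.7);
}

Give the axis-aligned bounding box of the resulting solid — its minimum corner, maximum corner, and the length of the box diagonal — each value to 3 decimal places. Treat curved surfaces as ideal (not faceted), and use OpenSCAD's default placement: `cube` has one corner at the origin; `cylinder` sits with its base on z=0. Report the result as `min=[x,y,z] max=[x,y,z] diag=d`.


A = translate([-3.9, 14.5, -5.6]) cube([10.8, 11.9, 4.1]) → bbox [-3.9,14.5,-5.6] .. [6.9,26.4,-1.5]
B = cylinder(h=4.2, r=9.7) → bbox [-9.7,-9.7,0] .. [9.7,9.7,4.2]
lo = A.lo+B.lo = [-3.9-9.7, 14.5-9.7, -5.6+0] = [-13.600,4.800,-5.600]
hi = A.hi+B.hi = [6.9+9.7, 26.4+9.7, -1.5+4.2] = [16.600,36.100,2.700]
diag = √(30.2²+31.3²+8.3²) = √1960.62 = 44.279

min=[-13.600,4.800,-5.600] max=[16.600,36.100,2.700] diag=44.279


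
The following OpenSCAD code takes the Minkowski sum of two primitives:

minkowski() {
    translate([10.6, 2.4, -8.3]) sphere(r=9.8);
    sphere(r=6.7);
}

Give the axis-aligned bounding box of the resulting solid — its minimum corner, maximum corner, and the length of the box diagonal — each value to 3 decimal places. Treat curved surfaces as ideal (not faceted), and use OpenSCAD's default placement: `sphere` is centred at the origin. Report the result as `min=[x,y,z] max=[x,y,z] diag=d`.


min=[-5.900,-14.100,-24.800] max=[27.100,18.900,8.200] diag=57.158

A = translate([10.6, 2.4, -8.3]) sphere(r=9.8) → bbox [0.8,-7.4,-18.1] .. [20.4,12.2,1.5]
B = sphere(r=6.7) → bbox [-6.7,-6.7,-6.7] .. [6.7,6.7,6.7]
lo = A.lo+B.lo = [0.8-6.7, -7.4-6.7, -18.1-6.7] = [-5.900,-14.100,-24.800]
hi = A.hi+B.hi = [20.4+6.7, 12.2+6.7, 1.5+6.7] = [27.100,18.900,8.200]
diag = √(33²+33²+33²) = √3267 = 57.158


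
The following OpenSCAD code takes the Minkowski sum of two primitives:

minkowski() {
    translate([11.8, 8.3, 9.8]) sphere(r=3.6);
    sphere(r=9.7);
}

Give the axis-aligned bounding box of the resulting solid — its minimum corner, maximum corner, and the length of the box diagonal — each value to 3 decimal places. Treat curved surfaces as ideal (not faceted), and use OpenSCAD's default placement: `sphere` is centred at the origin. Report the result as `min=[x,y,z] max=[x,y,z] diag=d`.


A = translate([11.8, 8.3, 9.8]) sphere(r=3.6) → bbox [8.2,4.7,6.2] .. [15.4,11.9,13.4]
B = sphere(r=9.7) → bbox [-9.7,-9.7,-9.7] .. [9.7,9.7,9.7]
lo = A.lo+B.lo = [8.2-9.7, 4.7-9.7, 6.2-9.7] = [-1.500,-5.000,-3.500]
hi = A.hi+B.hi = [15.4+9.7, 11.9+9.7, 13.4+9.7] = [25.100,21.600,23.100]
diag = √(26.6²+26.6²+26.6²) = √2122.68 = 46.073

min=[-1.500,-5.000,-3.500] max=[25.100,21.600,23.100] diag=46.073


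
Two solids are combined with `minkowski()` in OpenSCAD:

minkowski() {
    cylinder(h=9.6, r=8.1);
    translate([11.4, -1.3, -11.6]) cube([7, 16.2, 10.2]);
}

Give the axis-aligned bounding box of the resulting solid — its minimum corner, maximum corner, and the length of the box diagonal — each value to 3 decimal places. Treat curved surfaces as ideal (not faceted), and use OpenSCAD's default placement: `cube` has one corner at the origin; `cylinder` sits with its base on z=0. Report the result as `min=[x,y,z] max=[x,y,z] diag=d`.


A = translate([11.4, -1.3, -11.6]) cube([7, 16.2, 10.2]) → bbox [11.4,-1.3,-11.6] .. [18.4,14.9,-1.4]
B = cylinder(h=9.6, r=8.1) → bbox [-8.1,-8.1,0] .. [8.1,8.1,9.6]
lo = A.lo+B.lo = [11.4-8.1, -1.3-8.1, -11.6+0] = [3.300,-9.400,-11.600]
hi = A.hi+B.hi = [18.4+8.1, 14.9+8.1, -1.4+9.6] = [26.500,23.000,8.200]
diag = √(23.2²+32.4²+19.8²) = √1980.04 = 44.498

min=[3.300,-9.400,-11.600] max=[26.500,23.000,8.200] diag=44.498


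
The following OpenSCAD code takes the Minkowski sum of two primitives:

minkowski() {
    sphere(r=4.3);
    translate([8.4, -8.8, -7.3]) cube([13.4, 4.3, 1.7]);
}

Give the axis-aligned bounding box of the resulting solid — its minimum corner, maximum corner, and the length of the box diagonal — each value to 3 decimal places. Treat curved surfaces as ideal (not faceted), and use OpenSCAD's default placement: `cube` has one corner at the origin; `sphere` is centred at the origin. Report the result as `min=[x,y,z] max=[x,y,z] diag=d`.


A = translate([8.4, -8.8, -7.3]) cube([13.4, 4.3, 1.7]) → bbox [8.4,-8.8,-7.3] .. [21.8,-4.5,-5.6]
B = sphere(r=4.3) → bbox [-4.3,-4.3,-4.3] .. [4.3,4.3,4.3]
lo = A.lo+B.lo = [8.4-4.3, -8.8-4.3, -7.3-4.3] = [4.100,-13.100,-11.600]
hi = A.hi+B.hi = [21.8+4.3, -4.5+4.3, -5.6+4.3] = [26.100,-0.200,-1.300]
diag = √(22²+12.9²+10.3²) = √756.5 = 27.505

min=[4.100,-13.100,-11.600] max=[26.100,-0.200,-1.300] diag=27.505


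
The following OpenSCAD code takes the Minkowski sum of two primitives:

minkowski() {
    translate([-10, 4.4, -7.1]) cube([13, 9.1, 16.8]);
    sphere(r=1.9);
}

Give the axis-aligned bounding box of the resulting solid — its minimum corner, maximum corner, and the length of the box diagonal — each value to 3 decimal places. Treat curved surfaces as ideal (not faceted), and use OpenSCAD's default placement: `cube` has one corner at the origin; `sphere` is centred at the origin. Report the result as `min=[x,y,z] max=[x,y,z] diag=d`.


min=[-11.900,2.500,-9.000] max=[4.900,15.400,11.600] diag=29.547

A = translate([-10, 4.4, -7.1]) cube([13, 9.1, 16.8]) → bbox [-10,4.4,-7.1] .. [3,13.5,9.7]
B = sphere(r=1.9) → bbox [-1.9,-1.9,-1.9] .. [1.9,1.9,1.9]
lo = A.lo+B.lo = [-10-1.9, 4.4-1.9, -7.1-1.9] = [-11.900,2.500,-9.000]
hi = A.hi+B.hi = [3+1.9, 13.5+1.9, 9.7+1.9] = [4.900,15.400,11.600]
diag = √(16.8²+12.9²+20.6²) = √873.01 = 29.547


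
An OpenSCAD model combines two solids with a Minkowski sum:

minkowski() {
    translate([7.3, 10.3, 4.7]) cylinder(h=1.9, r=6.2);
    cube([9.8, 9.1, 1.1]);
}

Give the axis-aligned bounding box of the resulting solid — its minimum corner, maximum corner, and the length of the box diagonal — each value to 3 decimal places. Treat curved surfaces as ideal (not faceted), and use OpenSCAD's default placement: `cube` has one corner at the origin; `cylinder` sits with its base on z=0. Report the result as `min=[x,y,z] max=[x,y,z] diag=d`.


A = translate([7.3, 10.3, 4.7]) cylinder(h=1.9, r=6.2) → bbox [1.1,4.1,4.7] .. [13.5,16.5,6.6]
B = cube([9.8, 9.1, 1.1]) → bbox [0,0,0] .. [9.8,9.1,1.1]
lo = A.lo+B.lo = [1.1+0, 4.1+0, 4.7+0] = [1.100,4.100,4.700]
hi = A.hi+B.hi = [13.5+9.8, 16.5+9.1, 6.6+1.1] = [23.300,25.600,7.700]
diag = √(22.2²+21.5²+3²) = √964.09 = 31.050

min=[1.100,4.100,4.700] max=[23.300,25.600,7.700] diag=31.050


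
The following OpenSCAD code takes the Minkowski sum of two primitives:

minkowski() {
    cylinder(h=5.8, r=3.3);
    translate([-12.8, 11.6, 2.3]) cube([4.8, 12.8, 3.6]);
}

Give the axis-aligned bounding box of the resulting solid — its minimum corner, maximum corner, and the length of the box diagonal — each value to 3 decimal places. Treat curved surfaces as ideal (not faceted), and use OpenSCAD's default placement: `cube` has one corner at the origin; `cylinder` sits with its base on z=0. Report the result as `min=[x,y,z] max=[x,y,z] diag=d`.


A = translate([-12.8, 11.6, 2.3]) cube([4.8, 12.8, 3.6]) → bbox [-12.8,11.6,2.3] .. [-8,24.4,5.9]
B = cylinder(h=5.8, r=3.3) → bbox [-3.3,-3.3,0] .. [3.3,3.3,5.8]
lo = A.lo+B.lo = [-12.8-3.3, 11.6-3.3, 2.3+0] = [-16.100,8.300,2.300]
hi = A.hi+B.hi = [-8+3.3, 24.4+3.3, 5.9+5.8] = [-4.700,27.700,11.700]
diag = √(11.4²+19.4²+9.4²) = √594.68 = 24.386

min=[-16.100,8.300,2.300] max=[-4.700,27.700,11.700] diag=24.386


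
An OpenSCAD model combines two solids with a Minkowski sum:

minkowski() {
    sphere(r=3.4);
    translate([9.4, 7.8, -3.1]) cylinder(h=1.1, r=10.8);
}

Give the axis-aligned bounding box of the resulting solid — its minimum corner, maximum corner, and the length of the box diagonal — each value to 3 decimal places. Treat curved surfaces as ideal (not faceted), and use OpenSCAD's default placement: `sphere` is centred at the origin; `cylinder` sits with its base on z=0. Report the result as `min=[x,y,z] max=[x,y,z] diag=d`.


A = translate([9.4, 7.8, -3.1]) cylinder(h=1.1, r=10.8) → bbox [-1.4,-3,-3.1] .. [20.2,18.6,-2]
B = sphere(r=3.4) → bbox [-3.4,-3.4,-3.4] .. [3.4,3.4,3.4]
lo = A.lo+B.lo = [-1.4-3.4, -3-3.4, -3.1-3.4] = [-4.800,-6.400,-6.500]
hi = A.hi+B.hi = [20.2+3.4, 18.6+3.4, -2+3.4] = [23.600,22.000,1.400]
diag = √(28.4²+28.4²+7.9²) = √1675.53 = 40.933

min=[-4.800,-6.400,-6.500] max=[23.600,22.000,1.400] diag=40.933


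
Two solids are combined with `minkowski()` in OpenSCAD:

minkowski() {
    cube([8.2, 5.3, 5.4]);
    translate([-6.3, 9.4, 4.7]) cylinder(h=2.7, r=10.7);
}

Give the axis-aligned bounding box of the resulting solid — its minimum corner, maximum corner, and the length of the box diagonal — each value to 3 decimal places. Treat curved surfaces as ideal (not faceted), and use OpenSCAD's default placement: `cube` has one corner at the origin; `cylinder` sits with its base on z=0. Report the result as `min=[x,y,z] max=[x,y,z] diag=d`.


A = translate([-6.3, 9.4, 4.7]) cylinder(h=2.7, r=10.7) → bbox [-17,-1.3,4.7] .. [4.4,20.1,7.4]
B = cube([8.2, 5.3, 5.4]) → bbox [0,0,0] .. [8.2,5.3,5.4]
lo = A.lo+B.lo = [-17+0, -1.3+0, 4.7+0] = [-17.000,-1.300,4.700]
hi = A.hi+B.hi = [4.4+8.2, 20.1+5.3, 7.4+5.4] = [12.600,25.400,12.800]
diag = √(29.6²+26.7²+8.1²) = √1654.66 = 40.678

min=[-17.000,-1.300,4.700] max=[12.600,25.400,12.800] diag=40.678


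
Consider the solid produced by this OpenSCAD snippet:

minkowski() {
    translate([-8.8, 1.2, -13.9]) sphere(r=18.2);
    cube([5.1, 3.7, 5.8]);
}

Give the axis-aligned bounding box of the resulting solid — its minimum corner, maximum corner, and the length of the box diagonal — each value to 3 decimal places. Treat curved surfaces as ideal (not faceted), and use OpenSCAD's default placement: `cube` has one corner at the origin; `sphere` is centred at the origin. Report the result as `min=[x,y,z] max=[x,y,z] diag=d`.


min=[-27.000,-17.000,-32.100] max=[14.500,23.100,10.100] diag=71.492

A = translate([-8.8, 1.2, -13.9]) sphere(r=18.2) → bbox [-27,-17,-32.1] .. [9.4,19.4,4.3]
B = cube([5.1, 3.7, 5.8]) → bbox [0,0,0] .. [5.1,3.7,5.8]
lo = A.lo+B.lo = [-27+0, -17+0, -32.1+0] = [-27.000,-17.000,-32.100]
hi = A.hi+B.hi = [9.4+5.1, 19.4+3.7, 4.3+5.8] = [14.500,23.100,10.100]
diag = √(41.5²+40.1²+42.2²) = √5111.1 = 71.492


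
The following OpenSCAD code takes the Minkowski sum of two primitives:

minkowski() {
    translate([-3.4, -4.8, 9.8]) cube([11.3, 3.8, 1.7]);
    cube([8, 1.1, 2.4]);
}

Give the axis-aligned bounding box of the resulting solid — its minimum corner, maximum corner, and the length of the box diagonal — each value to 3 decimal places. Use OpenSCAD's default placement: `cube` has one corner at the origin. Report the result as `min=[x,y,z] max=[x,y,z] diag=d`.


min=[-3.400,-4.800,9.800] max=[15.900,0.100,13.900] diag=20.330

A = translate([-3.4, -4.8, 9.8]) cube([11.3, 3.8, 1.7]) → bbox [-3.4,-4.8,9.8] .. [7.9,-1,11.5]
B = cube([8, 1.1, 2.4]) → bbox [0,0,0] .. [8,1.1,2.4]
lo = A.lo+B.lo = [-3.4+0, -4.8+0, 9.8+0] = [-3.400,-4.800,9.800]
hi = A.hi+B.hi = [7.9+8, -1+1.1, 11.5+2.4] = [15.900,0.100,13.900]
diag = √(19.3²+4.9²+4.1²) = √413.31 = 20.330


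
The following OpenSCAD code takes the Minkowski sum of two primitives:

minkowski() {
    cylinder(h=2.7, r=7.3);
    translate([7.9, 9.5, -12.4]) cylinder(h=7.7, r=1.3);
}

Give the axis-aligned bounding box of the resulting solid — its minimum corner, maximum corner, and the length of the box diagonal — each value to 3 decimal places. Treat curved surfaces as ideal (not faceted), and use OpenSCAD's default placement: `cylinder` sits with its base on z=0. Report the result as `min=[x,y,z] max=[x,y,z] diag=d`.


A = translate([7.9, 9.5, -12.4]) cylinder(h=7.7, r=1.3) → bbox [6.6,8.2,-12.4] .. [9.2,10.8,-4.7]
B = cylinder(h=2.7, r=7.3) → bbox [-7.3,-7.3,0] .. [7.3,7.3,2.7]
lo = A.lo+B.lo = [6.6-7.3, 8.2-7.3, -12.4+0] = [-0.700,0.900,-12.400]
hi = A.hi+B.hi = [9.2+7.3, 10.8+7.3, -4.7+2.7] = [16.500,18.100,-2.000]
diag = √(17.2²+17.2²+10.4²) = √699.84 = 26.454

min=[-0.700,0.900,-12.400] max=[16.500,18.100,-2.000] diag=26.454


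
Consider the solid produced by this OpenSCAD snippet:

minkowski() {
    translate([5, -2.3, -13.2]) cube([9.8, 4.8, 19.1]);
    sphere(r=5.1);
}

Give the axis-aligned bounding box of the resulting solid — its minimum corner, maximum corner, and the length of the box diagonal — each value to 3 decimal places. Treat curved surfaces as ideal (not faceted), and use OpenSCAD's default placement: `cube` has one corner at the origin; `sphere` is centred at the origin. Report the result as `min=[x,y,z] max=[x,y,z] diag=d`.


min=[-0.100,-7.400,-18.300] max=[19.900,7.600,11.000] diag=38.516

A = translate([5, -2.3, -13.2]) cube([9.8, 4.8, 19.1]) → bbox [5,-2.3,-13.2] .. [14.8,2.5,5.9]
B = sphere(r=5.1) → bbox [-5.1,-5.1,-5.1] .. [5.1,5.1,5.1]
lo = A.lo+B.lo = [5-5.1, -2.3-5.1, -13.2-5.1] = [-0.100,-7.400,-18.300]
hi = A.hi+B.hi = [14.8+5.1, 2.5+5.1, 5.9+5.1] = [19.900,7.600,11.000]
diag = √(20²+15²+29.3²) = √1483.49 = 38.516


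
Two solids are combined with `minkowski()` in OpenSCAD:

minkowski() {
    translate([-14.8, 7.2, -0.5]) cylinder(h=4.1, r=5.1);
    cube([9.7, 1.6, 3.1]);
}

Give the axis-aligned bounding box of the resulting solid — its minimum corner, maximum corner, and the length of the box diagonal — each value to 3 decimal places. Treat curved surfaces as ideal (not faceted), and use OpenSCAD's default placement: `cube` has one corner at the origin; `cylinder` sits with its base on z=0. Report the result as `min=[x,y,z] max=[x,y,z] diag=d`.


A = translate([-14.8, 7.2, -0.5]) cylinder(h=4.1, r=5.1) → bbox [-19.9,2.1,-0.5] .. [-9.7,12.3,3.6]
B = cube([9.7, 1.6, 3.1]) → bbox [0,0,0] .. [9.7,1.6,3.1]
lo = A.lo+B.lo = [-19.9+0, 2.1+0, -0.5+0] = [-19.900,2.100,-0.500]
hi = A.hi+B.hi = [-9.7+9.7, 12.3+1.6, 3.6+3.1] = [0.000,13.900,6.700]
diag = √(19.9²+11.8²+7.2²) = √587.09 = 24.230

min=[-19.900,2.100,-0.500] max=[0.000,13.900,6.700] diag=24.230


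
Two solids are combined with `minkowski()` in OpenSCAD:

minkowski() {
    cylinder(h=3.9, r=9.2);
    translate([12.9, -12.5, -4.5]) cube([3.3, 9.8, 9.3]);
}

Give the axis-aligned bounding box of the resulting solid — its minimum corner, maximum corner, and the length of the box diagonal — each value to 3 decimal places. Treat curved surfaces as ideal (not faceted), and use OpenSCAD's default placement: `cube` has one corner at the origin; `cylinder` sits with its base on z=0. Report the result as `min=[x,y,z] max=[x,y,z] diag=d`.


min=[3.700,-21.700,-4.500] max=[25.400,6.500,8.700] diag=37.952

A = translate([12.9, -12.5, -4.5]) cube([3.3, 9.8, 9.3]) → bbox [12.9,-12.5,-4.5] .. [16.2,-2.7,4.8]
B = cylinder(h=3.9, r=9.2) → bbox [-9.2,-9.2,0] .. [9.2,9.2,3.9]
lo = A.lo+B.lo = [12.9-9.2, -12.5-9.2, -4.5+0] = [3.700,-21.700,-4.500]
hi = A.hi+B.hi = [16.2+9.2, -2.7+9.2, 4.8+3.9] = [25.400,6.500,8.700]
diag = √(21.7²+28.2²+13.2²) = √1440.37 = 37.952


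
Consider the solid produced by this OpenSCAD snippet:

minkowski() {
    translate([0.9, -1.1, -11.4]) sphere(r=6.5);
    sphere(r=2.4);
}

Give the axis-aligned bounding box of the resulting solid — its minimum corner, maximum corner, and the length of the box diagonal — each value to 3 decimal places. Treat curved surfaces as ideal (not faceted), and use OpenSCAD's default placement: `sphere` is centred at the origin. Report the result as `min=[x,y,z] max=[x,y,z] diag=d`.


A = translate([0.9, -1.1, -11.4]) sphere(r=6.5) → bbox [-5.6,-7.6,-17.9] .. [7.4,5.4,-4.9]
B = sphere(r=2.4) → bbox [-2.4,-2.4,-2.4] .. [2.4,2.4,2.4]
lo = A.lo+B.lo = [-5.6-2.4, -7.6-2.4, -17.9-2.4] = [-8.000,-10.000,-20.300]
hi = A.hi+B.hi = [7.4+2.4, 5.4+2.4, -4.9+2.4] = [9.800,7.800,-2.500]
diag = √(17.8²+17.8²+17.8²) = √950.52 = 30.831

min=[-8.000,-10.000,-20.300] max=[9.800,7.800,-2.500] diag=30.831


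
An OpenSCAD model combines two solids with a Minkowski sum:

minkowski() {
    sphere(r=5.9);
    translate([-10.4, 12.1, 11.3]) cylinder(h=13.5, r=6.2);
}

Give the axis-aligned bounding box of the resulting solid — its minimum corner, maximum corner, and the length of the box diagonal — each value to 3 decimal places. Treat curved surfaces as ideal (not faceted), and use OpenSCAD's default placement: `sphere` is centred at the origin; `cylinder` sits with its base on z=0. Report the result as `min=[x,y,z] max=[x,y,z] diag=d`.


min=[-22.500,0.000,5.400] max=[1.700,24.200,30.700] diag=42.560

A = translate([-10.4, 12.1, 11.3]) cylinder(h=13.5, r=6.2) → bbox [-16.6,5.9,11.3] .. [-4.2,18.3,24.8]
B = sphere(r=5.9) → bbox [-5.9,-5.9,-5.9] .. [5.9,5.9,5.9]
lo = A.lo+B.lo = [-16.6-5.9, 5.9-5.9, 11.3-5.9] = [-22.500,0.000,5.400]
hi = A.hi+B.hi = [-4.2+5.9, 18.3+5.9, 24.8+5.9] = [1.700,24.200,30.700]
diag = √(24.2²+24.2²+25.3²) = √1811.37 = 42.560


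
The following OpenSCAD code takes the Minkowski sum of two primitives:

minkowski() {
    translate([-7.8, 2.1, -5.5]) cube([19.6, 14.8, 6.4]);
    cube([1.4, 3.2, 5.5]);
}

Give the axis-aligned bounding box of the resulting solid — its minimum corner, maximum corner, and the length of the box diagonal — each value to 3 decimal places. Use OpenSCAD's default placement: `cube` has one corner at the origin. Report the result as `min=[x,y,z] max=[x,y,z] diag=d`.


min=[-7.800,2.100,-5.500] max=[13.200,20.100,6.400] diag=30.110

A = translate([-7.8, 2.1, -5.5]) cube([19.6, 14.8, 6.4]) → bbox [-7.8,2.1,-5.5] .. [11.8,16.9,0.9]
B = cube([1.4, 3.2, 5.5]) → bbox [0,0,0] .. [1.4,3.2,5.5]
lo = A.lo+B.lo = [-7.8+0, 2.1+0, -5.5+0] = [-7.800,2.100,-5.500]
hi = A.hi+B.hi = [11.8+1.4, 16.9+3.2, 0.9+5.5] = [13.200,20.100,6.400]
diag = √(21²+18²+11.9²) = √906.61 = 30.110


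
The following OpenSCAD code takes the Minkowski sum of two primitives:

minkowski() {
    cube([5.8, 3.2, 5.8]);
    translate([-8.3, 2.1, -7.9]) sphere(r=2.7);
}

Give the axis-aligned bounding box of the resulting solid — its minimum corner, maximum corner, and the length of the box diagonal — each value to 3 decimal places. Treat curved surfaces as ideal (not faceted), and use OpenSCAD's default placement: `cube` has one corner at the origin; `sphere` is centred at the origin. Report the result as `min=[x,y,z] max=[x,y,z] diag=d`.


min=[-11.000,-0.600,-10.600] max=[0.200,8.000,0.600] diag=18.023

A = translate([-8.3, 2.1, -7.9]) sphere(r=2.7) → bbox [-11,-0.6,-10.6] .. [-5.6,4.8,-5.2]
B = cube([5.8, 3.2, 5.8]) → bbox [0,0,0] .. [5.8,3.2,5.8]
lo = A.lo+B.lo = [-11+0, -0.6+0, -10.6+0] = [-11.000,-0.600,-10.600]
hi = A.hi+B.hi = [-5.6+5.8, 4.8+3.2, -5.2+5.8] = [0.200,8.000,0.600]
diag = √(11.2²+8.6²+11.2²) = √324.84 = 18.023


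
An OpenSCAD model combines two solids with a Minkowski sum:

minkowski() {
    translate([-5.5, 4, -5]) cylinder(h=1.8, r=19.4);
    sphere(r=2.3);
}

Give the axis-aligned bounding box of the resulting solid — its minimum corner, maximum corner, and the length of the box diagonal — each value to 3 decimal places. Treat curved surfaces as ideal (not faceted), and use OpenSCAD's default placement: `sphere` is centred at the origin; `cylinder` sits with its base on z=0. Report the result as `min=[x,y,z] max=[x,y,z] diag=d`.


A = translate([-5.5, 4, -5]) cylinder(h=1.8, r=19.4) → bbox [-24.9,-15.4,-5] .. [13.9,23.4,-3.2]
B = sphere(r=2.3) → bbox [-2.3,-2.3,-2.3] .. [2.3,2.3,2.3]
lo = A.lo+B.lo = [-24.9-2.3, -15.4-2.3, -5-2.3] = [-27.200,-17.700,-7.300]
hi = A.hi+B.hi = [13.9+2.3, 23.4+2.3, -3.2+2.3] = [16.200,25.700,-0.900]
diag = √(43.4²+43.4²+6.4²) = √3808.08 = 61.710

min=[-27.200,-17.700,-7.300] max=[16.200,25.700,-0.900] diag=61.710


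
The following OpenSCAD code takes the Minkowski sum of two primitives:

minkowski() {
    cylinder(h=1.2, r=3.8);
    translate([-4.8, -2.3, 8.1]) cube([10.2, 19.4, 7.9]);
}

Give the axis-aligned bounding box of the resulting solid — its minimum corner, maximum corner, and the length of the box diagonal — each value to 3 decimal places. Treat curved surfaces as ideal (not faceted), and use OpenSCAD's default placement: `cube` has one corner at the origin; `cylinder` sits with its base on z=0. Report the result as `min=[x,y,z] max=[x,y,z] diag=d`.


min=[-8.600,-6.100,8.100] max=[9.200,20.900,17.200] diag=33.595

A = translate([-4.8, -2.3, 8.1]) cube([10.2, 19.4, 7.9]) → bbox [-4.8,-2.3,8.1] .. [5.4,17.1,16]
B = cylinder(h=1.2, r=3.8) → bbox [-3.8,-3.8,0] .. [3.8,3.8,1.2]
lo = A.lo+B.lo = [-4.8-3.8, -2.3-3.8, 8.1+0] = [-8.600,-6.100,8.100]
hi = A.hi+B.hi = [5.4+3.8, 17.1+3.8, 16+1.2] = [9.200,20.900,17.200]
diag = √(17.8²+27²+9.1²) = √1128.65 = 33.595
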